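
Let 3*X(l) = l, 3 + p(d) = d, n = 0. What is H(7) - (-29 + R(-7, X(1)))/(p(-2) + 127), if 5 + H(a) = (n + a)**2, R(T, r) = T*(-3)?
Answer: 2688/61 ≈ 44.066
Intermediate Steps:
p(d) = -3 + d
X(l) = l/3
R(T, r) = -3*T
H(a) = -5 + a**2 (H(a) = -5 + (0 + a)**2 = -5 + a**2)
H(7) - (-29 + R(-7, X(1)))/(p(-2) + 127) = (-5 + 7**2) - (-29 - 3*(-7))/((-3 - 2) + 127) = (-5 + 49) - (-29 + 21)/(-5 + 127) = 44 - (-8)/122 = 44 - 1*(-4/61) = 44 + 4/61 = 2688/61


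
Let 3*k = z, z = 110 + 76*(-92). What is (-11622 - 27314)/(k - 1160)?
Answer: 124/11 ≈ 11.273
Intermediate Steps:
z = -6882 (z = 110 - 6992 = -6882)
k = -2294 (k = (⅓)*(-6882) = -2294)
(-11622 - 27314)/(k - 1160) = (-11622 - 27314)/(-2294 - 1160) = -38936/(-3454) = -38936*(-1/3454) = 124/11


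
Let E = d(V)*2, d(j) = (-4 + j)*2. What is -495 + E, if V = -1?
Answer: -515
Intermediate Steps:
d(j) = -8 + 2*j
E = -20 (E = (-8 + 2*(-1))*2 = (-8 - 2)*2 = -10*2 = -20)
-495 + E = -495 - 20 = -515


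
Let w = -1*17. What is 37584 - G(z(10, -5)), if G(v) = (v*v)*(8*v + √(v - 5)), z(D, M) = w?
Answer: 76888 - 289*I*√22 ≈ 76888.0 - 1355.5*I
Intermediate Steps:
w = -17
z(D, M) = -17
G(v) = v²*(√(-5 + v) + 8*v) (G(v) = v²*(8*v + √(-5 + v)) = v²*(√(-5 + v) + 8*v))
37584 - G(z(10, -5)) = 37584 - (-17)²*(√(-5 - 17) + 8*(-17)) = 37584 - 289*(√(-22) - 136) = 37584 - 289*(I*√22 - 136) = 37584 - 289*(-136 + I*√22) = 37584 - (-39304 + 289*I*√22) = 37584 + (39304 - 289*I*√22) = 76888 - 289*I*√22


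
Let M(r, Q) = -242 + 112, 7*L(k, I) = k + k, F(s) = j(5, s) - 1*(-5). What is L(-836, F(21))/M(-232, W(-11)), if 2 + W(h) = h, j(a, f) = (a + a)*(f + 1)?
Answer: 836/455 ≈ 1.8374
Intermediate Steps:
j(a, f) = 2*a*(1 + f) (j(a, f) = (2*a)*(1 + f) = 2*a*(1 + f))
F(s) = 15 + 10*s (F(s) = 2*5*(1 + s) - 1*(-5) = (10 + 10*s) + 5 = 15 + 10*s)
W(h) = -2 + h
L(k, I) = 2*k/7 (L(k, I) = (k + k)/7 = (2*k)/7 = 2*k/7)
M(r, Q) = -130
L(-836, F(21))/M(-232, W(-11)) = ((2/7)*(-836))/(-130) = -1672/7*(-1/130) = 836/455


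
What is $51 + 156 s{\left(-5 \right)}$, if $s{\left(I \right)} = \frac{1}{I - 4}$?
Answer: $\frac{101}{3} \approx 33.667$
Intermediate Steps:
$s{\left(I \right)} = \frac{1}{-4 + I}$
$51 + 156 s{\left(-5 \right)} = 51 + \frac{156}{-4 - 5} = 51 + \frac{156}{-9} = 51 + 156 \left(- \frac{1}{9}\right) = 51 - \frac{52}{3} = \frac{101}{3}$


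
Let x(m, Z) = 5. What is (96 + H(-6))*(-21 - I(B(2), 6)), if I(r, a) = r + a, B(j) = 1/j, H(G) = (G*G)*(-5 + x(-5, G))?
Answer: -2640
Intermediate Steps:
H(G) = 0 (H(G) = (G*G)*(-5 + 5) = G²*0 = 0)
I(r, a) = a + r
(96 + H(-6))*(-21 - I(B(2), 6)) = (96 + 0)*(-21 - (6 + 1/2)) = 96*(-21 - (6 + ½)) = 96*(-21 - 1*13/2) = 96*(-21 - 13/2) = 96*(-55/2) = -2640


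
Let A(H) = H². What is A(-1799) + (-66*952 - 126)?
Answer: 3173443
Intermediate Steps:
A(-1799) + (-66*952 - 126) = (-1799)² + (-66*952 - 126) = 3236401 + (-62832 - 126) = 3236401 - 62958 = 3173443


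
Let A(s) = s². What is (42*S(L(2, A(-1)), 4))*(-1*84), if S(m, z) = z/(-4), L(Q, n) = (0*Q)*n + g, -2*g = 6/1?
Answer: 3528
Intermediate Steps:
g = -3 (g = -3/1 = -3 ≈ -3.0000)
L(Q, n) = -3 (L(Q, n) = (0*Q)*n - 3 = 0*n - 3 = 0 - 3 = -3)
S(m, z) = -z/4 (S(m, z) = z*(-¼) = -z/4)
(42*S(L(2, A(-1)), 4))*(-1*84) = (42*(-¼*4))*(-1*84) = (42*(-1))*(-84) = -42*(-84) = 3528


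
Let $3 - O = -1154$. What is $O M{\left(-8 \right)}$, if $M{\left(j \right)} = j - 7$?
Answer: $-17355$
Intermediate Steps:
$M{\left(j \right)} = -7 + j$ ($M{\left(j \right)} = j - 7 = -7 + j$)
$O = 1157$ ($O = 3 - -1154 = 3 + 1154 = 1157$)
$O M{\left(-8 \right)} = 1157 \left(-7 - 8\right) = 1157 \left(-15\right) = -17355$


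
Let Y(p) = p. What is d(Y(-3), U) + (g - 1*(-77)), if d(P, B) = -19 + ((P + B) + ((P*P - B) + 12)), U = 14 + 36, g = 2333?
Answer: 2409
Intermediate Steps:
U = 50
d(P, B) = -7 + P + P² (d(P, B) = -19 + ((B + P) + ((P² - B) + 12)) = -19 + ((B + P) + (12 + P² - B)) = -19 + (12 + P + P²) = -7 + P + P²)
d(Y(-3), U) + (g - 1*(-77)) = (-7 - 3 + (-3)²) + (2333 - 1*(-77)) = (-7 - 3 + 9) + (2333 + 77) = -1 + 2410 = 2409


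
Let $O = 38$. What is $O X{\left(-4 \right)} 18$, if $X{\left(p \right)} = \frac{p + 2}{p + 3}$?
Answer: $1368$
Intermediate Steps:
$X{\left(p \right)} = \frac{2 + p}{3 + p}$
$O X{\left(-4 \right)} 18 = 38 \frac{2 - 4}{3 - 4} \cdot 18 = 38 \frac{1}{-1} \left(-2\right) 18 = 38 \left(\left(-1\right) \left(-2\right)\right) 18 = 38 \cdot 2 \cdot 18 = 76 \cdot 18 = 1368$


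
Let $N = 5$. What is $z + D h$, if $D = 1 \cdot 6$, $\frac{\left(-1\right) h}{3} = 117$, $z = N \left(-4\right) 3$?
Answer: $-2166$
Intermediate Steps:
$z = -60$ ($z = 5 \left(-4\right) 3 = \left(-20\right) 3 = -60$)
$h = -351$ ($h = \left(-3\right) 117 = -351$)
$D = 6$
$z + D h = -60 + 6 \left(-351\right) = -60 - 2106 = -2166$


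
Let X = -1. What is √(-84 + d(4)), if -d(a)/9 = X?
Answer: 5*I*√3 ≈ 8.6602*I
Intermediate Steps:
d(a) = 9 (d(a) = -9*(-1) = 9)
√(-84 + d(4)) = √(-84 + 9) = √(-75) = 5*I*√3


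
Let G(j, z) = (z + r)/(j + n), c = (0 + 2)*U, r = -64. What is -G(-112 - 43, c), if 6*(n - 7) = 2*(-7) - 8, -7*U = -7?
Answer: -186/455 ≈ -0.40879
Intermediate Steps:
U = 1 (U = -⅐*(-7) = 1)
c = 2 (c = (0 + 2)*1 = 2*1 = 2)
n = 10/3 (n = 7 + (2*(-7) - 8)/6 = 7 + (-14 - 8)/6 = 7 + (⅙)*(-22) = 7 - 11/3 = 10/3 ≈ 3.3333)
G(j, z) = (-64 + z)/(10/3 + j) (G(j, z) = (z - 64)/(j + 10/3) = (-64 + z)/(10/3 + j))
-G(-112 - 43, c) = -3*(-64 + 2)/(10 + 3*(-112 - 43)) = -3*(-62)/(10 + 3*(-155)) = -3*(-62)/(10 - 465) = -3*(-62)/(-455) = -3*(-1)*(-62)/455 = -1*186/455 = -186/455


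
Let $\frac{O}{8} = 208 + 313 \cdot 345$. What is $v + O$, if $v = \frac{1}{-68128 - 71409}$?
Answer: $\frac{120775413127}{139537} \approx 8.6554 \cdot 10^{5}$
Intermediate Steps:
$O = 865544$ ($O = 8 \left(208 + 313 \cdot 345\right) = 8 \left(208 + 107985\right) = 8 \cdot 108193 = 865544$)
$v = - \frac{1}{139537}$ ($v = \frac{1}{-139537} = - \frac{1}{139537} \approx -7.1666 \cdot 10^{-6}$)
$v + O = - \frac{1}{139537} + 865544 = \frac{120775413127}{139537}$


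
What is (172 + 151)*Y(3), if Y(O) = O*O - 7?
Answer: 646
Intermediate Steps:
Y(O) = -7 + O² (Y(O) = O² - 7 = -7 + O²)
(172 + 151)*Y(3) = (172 + 151)*(-7 + 3²) = 323*(-7 + 9) = 323*2 = 646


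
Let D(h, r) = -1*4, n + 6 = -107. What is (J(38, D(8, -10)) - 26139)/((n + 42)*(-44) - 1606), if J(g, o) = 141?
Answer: -4333/253 ≈ -17.126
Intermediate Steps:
n = -113 (n = -6 - 107 = -113)
D(h, r) = -4
(J(38, D(8, -10)) - 26139)/((n + 42)*(-44) - 1606) = (141 - 26139)/((-113 + 42)*(-44) - 1606) = -25998/(-71*(-44) - 1606) = -25998/(3124 - 1606) = -25998/1518 = -25998*1/1518 = -4333/253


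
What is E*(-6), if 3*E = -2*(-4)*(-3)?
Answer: 48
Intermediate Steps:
E = -8 (E = (-2*(-4)*(-3))/3 = (8*(-3))/3 = (⅓)*(-24) = -8)
E*(-6) = -8*(-6) = 48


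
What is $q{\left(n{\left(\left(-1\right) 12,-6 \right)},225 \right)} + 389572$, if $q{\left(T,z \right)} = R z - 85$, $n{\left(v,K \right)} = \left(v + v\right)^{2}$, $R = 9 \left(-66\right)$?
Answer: $255837$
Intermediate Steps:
$R = -594$
$n{\left(v,K \right)} = 4 v^{2}$ ($n{\left(v,K \right)} = \left(2 v\right)^{2} = 4 v^{2}$)
$q{\left(T,z \right)} = -85 - 594 z$ ($q{\left(T,z \right)} = - 594 z - 85 = -85 - 594 z$)
$q{\left(n{\left(\left(-1\right) 12,-6 \right)},225 \right)} + 389572 = \left(-85 - 133650\right) + 389572 = -133735 + 389572 = 255837$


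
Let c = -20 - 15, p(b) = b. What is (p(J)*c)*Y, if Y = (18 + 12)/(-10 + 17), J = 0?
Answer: 0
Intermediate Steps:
c = -35
Y = 30/7 ≈ 4.2857
(p(J)*c)*Y = (0*(-35))*(30/7) = 0*(30/7) = 0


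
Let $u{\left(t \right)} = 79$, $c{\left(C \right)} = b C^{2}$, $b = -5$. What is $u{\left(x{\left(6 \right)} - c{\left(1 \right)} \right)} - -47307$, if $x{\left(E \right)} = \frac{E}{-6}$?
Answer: $47386$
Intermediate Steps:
$x{\left(E \right)} = - \frac{E}{6}$ ($x{\left(E \right)} = E \left(- \frac{1}{6}\right) = - \frac{E}{6}$)
$c{\left(C \right)} = - 5 C^{2}$
$u{\left(x{\left(6 \right)} - c{\left(1 \right)} \right)} - -47307 = 79 - -47307 = 79 + 47307 = 47386$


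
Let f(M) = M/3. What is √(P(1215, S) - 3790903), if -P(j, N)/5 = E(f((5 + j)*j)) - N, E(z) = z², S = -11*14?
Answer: 3*I*√135630871297 ≈ 1.1048e+6*I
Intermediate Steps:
S = -154
f(M) = M/3 (f(M) = M*(⅓) = M/3)
P(j, N) = 5*N - 5*j²*(5 + j)²/9 (P(j, N) = -5*((((5 + j)*j)/3)² - N) = -5*(((j*(5 + j))/3)² - N) = -5*((j*(5 + j)/3)² - N) = -5*(j²*(5 + j)²/9 - N) = -5*(-N + j²*(5 + j)²/9) = 5*N - 5*j²*(5 + j)²/9)
√(P(1215, S) - 3790903) = √((5*(-154) - 5/9*1215²*(5 + 1215)²) - 3790903) = √((-770 - 5/9*1476225*1220²) - 3790903) = √((-770 - 5/9*1476225*1488400) - 3790903) = √((-770 - 1220674050000) - 3790903) = √(-1220674050770 - 3790903) = √(-1220677841673) = 3*I*√135630871297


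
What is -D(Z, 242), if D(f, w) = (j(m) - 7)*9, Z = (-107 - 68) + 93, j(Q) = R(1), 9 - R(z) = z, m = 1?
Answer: -9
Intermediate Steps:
R(z) = 9 - z
j(Q) = 8 (j(Q) = 9 - 1*1 = 9 - 1 = 8)
Z = -82 (Z = -175 + 93 = -82)
D(f, w) = 9 (D(f, w) = (8 - 7)*9 = 1*9 = 9)
-D(Z, 242) = -1*9 = -9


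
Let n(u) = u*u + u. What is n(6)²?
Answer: 1764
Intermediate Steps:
n(u) = u + u² (n(u) = u² + u = u + u²)
n(6)² = (6*(1 + 6))² = (6*7)² = 42² = 1764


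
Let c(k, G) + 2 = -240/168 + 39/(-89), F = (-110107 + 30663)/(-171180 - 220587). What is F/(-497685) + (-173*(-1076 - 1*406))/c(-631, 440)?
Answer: -10381103026010443802/156566177194185 ≈ -66305.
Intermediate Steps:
F = 79444/391767 (F = -79444/(-391767) = -79444*(-1/391767) = 79444/391767 ≈ 0.20278)
c(k, G) = -2409/623 (c(k, G) = -2 + (-240/168 + 39/(-89)) = -2 + (-240*1/168 + 39*(-1/89)) = -2 + (-10/7 - 39/89) = -2 - 1163/623 = -2409/623)
F/(-497685) + (-173*(-1076 - 1*406))/c(-631, 440) = (79444/391767)/(-497685) + (-173*(-1076 - 1*406))/(-2409/623) = (79444/391767)*(-1/497685) - 173*(-1076 - 406)*(-623/2409) = -79444/194976559395 - 173*(-1482)*(-623/2409) = -79444/194976559395 + 256386*(-623/2409) = -79444/194976559395 - 53242826/803 = -10381103026010443802/156566177194185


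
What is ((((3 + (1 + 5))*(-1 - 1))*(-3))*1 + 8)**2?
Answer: 3844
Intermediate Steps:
((((3 + (1 + 5))*(-1 - 1))*(-3))*1 + 8)**2 = ((((3 + 6)*(-2))*(-3))*1 + 8)**2 = (((9*(-2))*(-3))*1 + 8)**2 = (-18*(-3)*1 + 8)**2 = (54*1 + 8)**2 = (54 + 8)**2 = 62**2 = 3844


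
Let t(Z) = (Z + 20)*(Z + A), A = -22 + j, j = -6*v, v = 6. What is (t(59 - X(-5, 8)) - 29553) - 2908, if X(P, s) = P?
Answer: -31957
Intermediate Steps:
j = -36 (j = -6*6 = -36)
A = -58 (A = -22 - 36 = -58)
t(Z) = (-58 + Z)*(20 + Z) (t(Z) = (Z + 20)*(Z - 58) = (20 + Z)*(-58 + Z) = (-58 + Z)*(20 + Z))
(t(59 - X(-5, 8)) - 29553) - 2908 = ((-1160 + (59 - 1*(-5))² - 38*(59 - 1*(-5))) - 29553) - 2908 = ((-1160 + (59 + 5)² - 38*(59 + 5)) - 29553) - 2908 = ((-1160 + 64² - 38*64) - 29553) - 2908 = ((-1160 + 4096 - 2432) - 29553) - 2908 = (504 - 29553) - 2908 = -29049 - 2908 = -31957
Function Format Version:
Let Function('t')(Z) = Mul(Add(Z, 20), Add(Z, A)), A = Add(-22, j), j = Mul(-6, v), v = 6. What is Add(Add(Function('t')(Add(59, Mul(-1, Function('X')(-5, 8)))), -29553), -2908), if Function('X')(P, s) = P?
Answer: -31957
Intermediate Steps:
j = -36 (j = Mul(-6, 6) = -36)
A = -58 (A = Add(-22, -36) = -58)
Function('t')(Z) = Mul(Add(-58, Z), Add(20, Z)) (Function('t')(Z) = Mul(Add(Z, 20), Add(Z, -58)) = Mul(Add(20, Z), Add(-58, Z)) = Mul(Add(-58, Z), Add(20, Z)))
Add(Add(Function('t')(Add(59, Mul(-1, Function('X')(-5, 8)))), -29553), -2908) = Add(Add(Add(-1160, Pow(Add(59, Mul(-1, -5)), 2), Mul(-38, Add(59, Mul(-1, -5)))), -29553), -2908) = Add(Add(Add(-1160, Pow(Add(59, 5), 2), Mul(-38, Add(59, 5))), -29553), -2908) = Add(Add(Add(-1160, Pow(64, 2), Mul(-38, 64)), -29553), -2908) = Add(Add(Add(-1160, 4096, -2432), -29553), -2908) = Add(Add(504, -29553), -2908) = Add(-29049, -2908) = -31957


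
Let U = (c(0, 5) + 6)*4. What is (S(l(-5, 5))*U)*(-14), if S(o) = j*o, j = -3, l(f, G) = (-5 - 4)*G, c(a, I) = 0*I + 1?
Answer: -52920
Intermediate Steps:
c(a, I) = 1 (c(a, I) = 0 + 1 = 1)
l(f, G) = -9*G
U = 28 (U = (1 + 6)*4 = 7*4 = 28)
S(o) = -3*o
(S(l(-5, 5))*U)*(-14) = (-(-27)*5*28)*(-14) = (-3*(-45)*28)*(-14) = (135*28)*(-14) = 3780*(-14) = -52920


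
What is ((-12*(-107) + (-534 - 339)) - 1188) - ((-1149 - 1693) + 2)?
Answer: 2063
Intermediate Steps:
((-12*(-107) + (-534 - 339)) - 1188) - ((-1149 - 1693) + 2) = ((1284 - 873) - 1188) - (-2842 + 2) = (411 - 1188) - 1*(-2840) = -777 + 2840 = 2063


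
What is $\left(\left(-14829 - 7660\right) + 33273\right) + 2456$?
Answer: $13240$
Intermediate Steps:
$\left(\left(-14829 - 7660\right) + 33273\right) + 2456 = \left(-22489 + 33273\right) + 2456 = 10784 + 2456 = 13240$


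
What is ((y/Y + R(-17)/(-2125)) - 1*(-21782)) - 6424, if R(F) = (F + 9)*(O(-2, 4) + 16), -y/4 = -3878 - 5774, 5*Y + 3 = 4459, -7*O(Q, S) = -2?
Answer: 127606230984/8285375 ≈ 15401.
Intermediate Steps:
O(Q, S) = 2/7 (O(Q, S) = -1/7*(-2) = 2/7)
Y = 4456/5 (Y = -3/5 + (1/5)*4459 = -3/5 + 4459/5 = 4456/5 ≈ 891.20)
y = 38608 (y = -4*(-3878 - 5774) = -4*(-9652) = 38608)
R(F) = 1026/7 + 114*F/7 (R(F) = (F + 9)*(2/7 + 16) = (9 + F)*(114/7) = 1026/7 + 114*F/7)
((y/Y + R(-17)/(-2125)) - 1*(-21782)) - 6424 = ((38608/(4456/5) + (1026/7 + (114/7)*(-17))/(-2125)) - 1*(-21782)) - 6424 = ((38608*(5/4456) + (1026/7 - 1938/7)*(-1/2125)) + 21782) - 6424 = ((24130/557 - 912/7*(-1/2125)) + 21782) - 6424 = ((24130/557 + 912/14875) + 21782) - 6424 = (359441734/8285375 + 21782) - 6424 = 180831479984/8285375 - 6424 = 127606230984/8285375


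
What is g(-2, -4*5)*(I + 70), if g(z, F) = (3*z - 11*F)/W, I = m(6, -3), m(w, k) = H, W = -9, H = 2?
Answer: -1712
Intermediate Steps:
m(w, k) = 2
I = 2
g(z, F) = -z/3 + 11*F/9 (g(z, F) = (3*z - 11*F)/(-9) = (-11*F + 3*z)*(-⅑) = -z/3 + 11*F/9)
g(-2, -4*5)*(I + 70) = (-⅓*(-2) + 11*(-4*5)/9)*(2 + 70) = (⅔ + (11/9)*(-20))*72 = (⅔ - 220/9)*72 = -214/9*72 = -1712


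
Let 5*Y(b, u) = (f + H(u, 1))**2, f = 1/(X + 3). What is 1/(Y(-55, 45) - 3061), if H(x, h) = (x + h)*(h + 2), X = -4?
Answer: 5/3464 ≈ 0.0014434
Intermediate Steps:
f = -1 (f = 1/(-4 + 3) = 1/(-1) = -1)
H(x, h) = (2 + h)*(h + x) (H(x, h) = (h + x)*(2 + h) = (2 + h)*(h + x))
Y(b, u) = (2 + 3*u)**2/5 (Y(b, u) = (-1 + (1**2 + 2*1 + 2*u + 1*u))**2/5 = (-1 + (1 + 2 + 2*u + u))**2/5 = (-1 + (3 + 3*u))**2/5 = (2 + 3*u)**2/5)
1/(Y(-55, 45) - 3061) = 1/((2 + 3*45)**2/5 - 3061) = 1/((2 + 135)**2/5 - 3061) = 1/((1/5)*137**2 - 3061) = 1/((1/5)*18769 - 3061) = 1/(18769/5 - 3061) = 1/(3464/5) = 5/3464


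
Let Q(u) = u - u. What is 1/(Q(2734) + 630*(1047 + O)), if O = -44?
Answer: 1/631890 ≈ 1.5826e-6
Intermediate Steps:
Q(u) = 0
1/(Q(2734) + 630*(1047 + O)) = 1/(0 + 630*(1047 - 44)) = 1/(0 + 630*1003) = 1/(0 + 631890) = 1/631890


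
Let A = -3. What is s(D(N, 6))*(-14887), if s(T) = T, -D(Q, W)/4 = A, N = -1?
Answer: -178644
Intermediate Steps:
D(Q, W) = 12 (D(Q, W) = -4*(-3) = 12)
s(D(N, 6))*(-14887) = 12*(-14887) = -178644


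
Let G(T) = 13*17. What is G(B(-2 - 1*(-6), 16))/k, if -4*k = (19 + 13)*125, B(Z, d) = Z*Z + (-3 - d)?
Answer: -221/1000 ≈ -0.22100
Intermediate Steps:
B(Z, d) = -3 + Z² - d (B(Z, d) = Z² + (-3 - d) = -3 + Z² - d)
G(T) = 221
k = -1000 (k = -(19 + 13)*125/4 = -8*125 = -¼*4000 = -1000)
G(B(-2 - 1*(-6), 16))/k = 221/(-1000) = 221*(-1/1000) = -221/1000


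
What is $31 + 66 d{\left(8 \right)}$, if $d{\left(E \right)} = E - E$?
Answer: $31$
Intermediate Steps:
$d{\left(E \right)} = 0$
$31 + 66 d{\left(8 \right)} = 31 + 66 \cdot 0 = 31 + 0 = 31$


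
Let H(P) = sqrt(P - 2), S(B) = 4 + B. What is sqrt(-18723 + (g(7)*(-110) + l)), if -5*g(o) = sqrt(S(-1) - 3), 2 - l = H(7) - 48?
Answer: sqrt(-18673 - sqrt(5)) ≈ 136.66*I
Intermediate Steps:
H(P) = sqrt(-2 + P)
l = 50 - sqrt(5) (l = 2 - (sqrt(-2 + 7) - 48) = 2 - (sqrt(5) - 48) = 2 - (-48 + sqrt(5)) = 2 + (48 - sqrt(5)) = 50 - sqrt(5) ≈ 47.764)
g(o) = 0 (g(o) = -sqrt((4 - 1) - 3)/5 = -sqrt(3 - 3)/5 = -sqrt(0)/5 = -1/5*0 = 0)
sqrt(-18723 + (g(7)*(-110) + l)) = sqrt(-18723 + (0*(-110) + (50 - sqrt(5)))) = sqrt(-18723 + (0 + (50 - sqrt(5)))) = sqrt(-18723 + (50 - sqrt(5))) = sqrt(-18673 - sqrt(5))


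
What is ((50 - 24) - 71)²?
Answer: 2025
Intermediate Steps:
((50 - 24) - 71)² = (26 - 71)² = (-45)² = 2025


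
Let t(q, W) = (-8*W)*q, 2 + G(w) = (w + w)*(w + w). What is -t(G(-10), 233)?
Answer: 741872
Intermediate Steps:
G(w) = -2 + 4*w**2 (G(w) = -2 + (w + w)*(w + w) = -2 + (2*w)*(2*w) = -2 + 4*w**2)
t(q, W) = -8*W*q
-t(G(-10), 233) = -(-8)*233*(-2 + 4*(-10)**2) = -(-8)*233*(-2 + 4*100) = -(-8)*233*(-2 + 400) = -(-8)*233*398 = -1*(-741872) = 741872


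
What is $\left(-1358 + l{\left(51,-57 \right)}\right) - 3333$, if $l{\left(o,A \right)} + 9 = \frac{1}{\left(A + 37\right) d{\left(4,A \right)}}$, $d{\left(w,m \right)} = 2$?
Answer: $- \frac{188001}{40} \approx -4700.0$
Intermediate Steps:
$l{\left(o,A \right)} = -9 + \frac{1}{2 \left(37 + A\right)}$ ($l{\left(o,A \right)} = -9 + \frac{1}{\left(A + 37\right) 2} = -9 + \frac{1}{37 + A} \frac{1}{2} = -9 + \frac{1}{2 \left(37 + A\right)}$)
$\left(-1358 + l{\left(51,-57 \right)}\right) - 3333 = \left(-1358 + \frac{-665 - -1026}{2 \left(37 - 57\right)}\right) - 3333 = \left(-1358 + \frac{-665 + 1026}{2 \left(-20\right)}\right) - 3333 = \left(-1358 + \frac{1}{2} \left(- \frac{1}{20}\right) 361\right) - 3333 = \left(-1358 - \frac{361}{40}\right) - 3333 = - \frac{54681}{40} - 3333 = - \frac{188001}{40}$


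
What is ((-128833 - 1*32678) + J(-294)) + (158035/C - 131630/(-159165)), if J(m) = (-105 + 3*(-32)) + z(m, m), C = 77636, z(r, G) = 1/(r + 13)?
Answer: -112300479489592553/694459687428 ≈ -1.6171e+5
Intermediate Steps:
z(r, G) = 1/(13 + r)
J(m) = -201 + 1/(13 + m) (J(m) = (-105 + 3*(-32)) + 1/(13 + m) = (-105 - 96) + 1/(13 + m) = -201 + 1/(13 + m))
((-128833 - 1*32678) + J(-294)) + (158035/C - 131630/(-159165)) = ((-128833 - 1*32678) + (-2612 - 201*(-294))/(13 - 294)) + (158035/77636 - 131630/(-159165)) = ((-128833 - 32678) + (-2612 + 59094)/(-281)) + (158035*(1/77636) - 131630*(-1/159165)) = (-161511 - 1/281*56482) + (158035/77636 + 26326/31833) = (-161511 - 56482/281) + 7074573491/2471386788 = -45441073/281 + 7074573491/2471386788 = -112300479489592553/694459687428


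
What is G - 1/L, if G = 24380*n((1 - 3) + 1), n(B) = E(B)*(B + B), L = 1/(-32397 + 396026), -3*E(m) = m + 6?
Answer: -847087/3 ≈ -2.8236e+5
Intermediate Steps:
E(m) = -2 - m/3 (E(m) = -(m + 6)/3 = -(6 + m)/3 = -2 - m/3)
L = 1/363629 ≈ 2.7501e-6
n(B) = 2*B*(-2 - B/3) (n(B) = (-2 - B/3)*(B + B) = (-2 - B/3)*(2*B) = 2*B*(-2 - B/3))
G = 243800/3 (G = 24380*(-2*((1 - 3) + 1)*(6 + ((1 - 3) + 1))/3) = 24380*(-2*(-2 + 1)*(6 + (-2 + 1))/3) = 24380*(-⅔*(-1)*(6 - 1)) = 24380*(-⅔*(-1)*5) = 24380*(10/3) = 243800/3 ≈ 81267.)
G - 1/L = 243800/3 - 1/1/363629 = 243800/3 - 1*363629 = 243800/3 - 363629 = -847087/3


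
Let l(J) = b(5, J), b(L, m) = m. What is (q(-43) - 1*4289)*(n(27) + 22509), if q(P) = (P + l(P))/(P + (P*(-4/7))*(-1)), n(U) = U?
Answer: -1062910440/11 ≈ -9.6628e+7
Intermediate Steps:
l(J) = J
q(P) = 14/11 (q(P) = (P + P)/(P + (P*(-4/7))*(-1)) = (2*P)/(P + (P*(-4*⅐))*(-1)) = (2*P)/(P + (P*(-4/7))*(-1)) = (2*P)/(P - 4*P/7*(-1)) = (2*P)/(P + 4*P/7) = (2*P)/((11*P/7)) = (2*P)*(7/(11*P)) = 14/11)
(q(-43) - 1*4289)*(n(27) + 22509) = (14/11 - 1*4289)*(27 + 22509) = (14/11 - 4289)*22536 = -47165/11*22536 = -1062910440/11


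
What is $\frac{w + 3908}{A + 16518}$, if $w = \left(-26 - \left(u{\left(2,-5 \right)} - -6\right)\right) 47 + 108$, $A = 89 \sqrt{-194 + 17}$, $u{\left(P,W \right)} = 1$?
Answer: $\frac{13572290}{91415447} - \frac{219385 i \sqrt{177}}{274246341} \approx 0.14847 - 0.010643 i$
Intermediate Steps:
$A = 89 i \sqrt{177}$ ($A = 89 \sqrt{-177} = 89 i \sqrt{177} \approx 1184.1 i$)
$w = -1443$ ($w = \left(-26 - \left(1 - -6\right)\right) 47 + 108 = \left(-26 - \left(1 + 6\right)\right) 47 + 108 = \left(-26 - 7\right) 47 + 108 = \left(-33\right) 47 + 108 = -1551 + 108 = -1443$)
$\frac{w + 3908}{A + 16518} = \frac{-1443 + 3908}{89 i \sqrt{177} + 16518} = \frac{2465}{16518 + 89 i \sqrt{177}}$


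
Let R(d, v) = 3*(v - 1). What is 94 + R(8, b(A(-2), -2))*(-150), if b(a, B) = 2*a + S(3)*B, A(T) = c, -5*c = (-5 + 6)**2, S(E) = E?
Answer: 3424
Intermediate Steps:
c = -1/5 (c = -(-5 + 6)**2/5 = -1/5*1**2 = -1/5*1 = -1/5 ≈ -0.20000)
A(T) = -1/5
b(a, B) = 2*a + 3*B
R(d, v) = -3 + 3*v (R(d, v) = 3*(-1 + v) = -3 + 3*v)
94 + R(8, b(A(-2), -2))*(-150) = 94 + (-3 + 3*(2*(-1/5) + 3*(-2)))*(-150) = 94 + (-3 + 3*(-2/5 - 6))*(-150) = 94 + (-3 + 3*(-32/5))*(-150) = 94 + (-3 - 96/5)*(-150) = 94 - 111/5*(-150) = 94 + 3330 = 3424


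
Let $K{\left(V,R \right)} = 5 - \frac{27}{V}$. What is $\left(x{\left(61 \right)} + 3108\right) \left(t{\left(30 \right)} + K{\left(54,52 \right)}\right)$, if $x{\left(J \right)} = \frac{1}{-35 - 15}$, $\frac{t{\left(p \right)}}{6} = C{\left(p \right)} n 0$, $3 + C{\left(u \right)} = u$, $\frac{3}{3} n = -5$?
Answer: $\frac{1398591}{100} \approx 13986.0$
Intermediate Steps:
$n = -5$
$C{\left(u \right)} = -3 + u$
$t{\left(p \right)} = 0$ ($t{\left(p \right)} = 6 \left(-3 + p\right) \left(-5\right) 0 = 6 \left(15 - 5 p\right) 0 = 6 \cdot 0 = 0$)
$K{\left(V,R \right)} = 5 - \frac{27}{V}$
$x{\left(J \right)} = - \frac{1}{50}$ ($x{\left(J \right)} = \frac{1}{-50} = - \frac{1}{50}$)
$\left(x{\left(61 \right)} + 3108\right) \left(t{\left(30 \right)} + K{\left(54,52 \right)}\right) = \left(- \frac{1}{50} + 3108\right) \left(0 + \left(5 - \frac{27}{54}\right)\right) = \frac{155399 \left(0 + \left(5 - \frac{1}{2}\right)\right)}{50} = \frac{155399 \left(0 + \frac{9}{2}\right)}{50} = \frac{155399}{50} \cdot \frac{9}{2} = \frac{1398591}{100}$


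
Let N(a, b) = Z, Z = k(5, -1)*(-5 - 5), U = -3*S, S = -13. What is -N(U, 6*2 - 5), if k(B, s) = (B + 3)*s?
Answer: -80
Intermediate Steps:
U = 39 (U = -3*(-13) = 39)
k(B, s) = s*(3 + B) (k(B, s) = (3 + B)*s = s*(3 + B))
Z = 80 (Z = (-(3 + 5))*(-5 - 5) = -1*8*(-10) = -8*(-10) = 80)
N(a, b) = 80
-N(U, 6*2 - 5) = -1*80 = -80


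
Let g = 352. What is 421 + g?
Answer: 773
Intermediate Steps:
421 + g = 421 + 352 = 773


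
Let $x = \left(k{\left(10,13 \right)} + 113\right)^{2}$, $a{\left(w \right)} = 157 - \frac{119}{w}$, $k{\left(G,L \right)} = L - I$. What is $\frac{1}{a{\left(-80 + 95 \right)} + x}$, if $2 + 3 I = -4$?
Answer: $\frac{15}{247996} \approx 6.0485 \cdot 10^{-5}$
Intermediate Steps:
$I = -2$ ($I = - \frac{2}{3} + \frac{1}{3} \left(-4\right) = - \frac{2}{3} - \frac{4}{3} = -2$)
$k{\left(G,L \right)} = 2 + L$ ($k{\left(G,L \right)} = L - -2 = L + 2 = 2 + L$)
$a{\left(w \right)} = 157 - \frac{119}{w}$
$x = 16384$ ($x = \left(\left(2 + 13\right) + 113\right)^{2} = \left(15 + 113\right)^{2} = 128^{2} = 16384$)
$\frac{1}{a{\left(-80 + 95 \right)} + x} = \frac{1}{\left(157 - \frac{119}{-80 + 95}\right) + 16384} = \frac{1}{\left(157 - \frac{119}{15}\right) + 16384} = \frac{1}{\frac{2236}{15} + 16384} = \frac{1}{\frac{247996}{15}} = \frac{15}{247996}$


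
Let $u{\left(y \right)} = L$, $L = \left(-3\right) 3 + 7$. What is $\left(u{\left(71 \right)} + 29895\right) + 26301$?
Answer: $56194$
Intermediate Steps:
$L = -2$ ($L = -9 + 7 = -2$)
$u{\left(y \right)} = -2$
$\left(u{\left(71 \right)} + 29895\right) + 26301 = \left(-2 + 29895\right) + 26301 = 29893 + 26301 = 56194$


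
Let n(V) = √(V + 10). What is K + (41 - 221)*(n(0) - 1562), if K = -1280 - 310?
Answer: 279570 - 180*√10 ≈ 2.7900e+5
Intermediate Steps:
n(V) = √(10 + V)
K = -1590
K + (41 - 221)*(n(0) - 1562) = -1590 + (41 - 221)*(√(10 + 0) - 1562) = -1590 - 180*(√10 - 1562) = -1590 - 180*(-1562 + √10) = -1590 + (281160 - 180*√10) = 279570 - 180*√10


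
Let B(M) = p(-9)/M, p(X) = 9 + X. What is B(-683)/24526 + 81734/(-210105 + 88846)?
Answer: -81734/121259 ≈ -0.67404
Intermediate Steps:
B(M) = 0 (B(M) = (9 - 9)/M = 0/M = 0)
B(-683)/24526 + 81734/(-210105 + 88846) = 0/24526 + 81734/(-210105 + 88846) = 0*(1/24526) + 81734/(-121259) = 0 + 81734*(-1/121259) = 0 - 81734/121259 = -81734/121259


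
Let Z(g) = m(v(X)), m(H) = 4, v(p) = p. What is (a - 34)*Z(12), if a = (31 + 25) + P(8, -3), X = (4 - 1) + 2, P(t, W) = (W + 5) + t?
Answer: 128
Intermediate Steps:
P(t, W) = 5 + W + t (P(t, W) = (5 + W) + t = 5 + W + t)
X = 5 (X = 3 + 2 = 5)
a = 66 (a = (31 + 25) + (5 - 3 + 8) = 56 + 10 = 66)
Z(g) = 4
(a - 34)*Z(12) = (66 - 34)*4 = 32*4 = 128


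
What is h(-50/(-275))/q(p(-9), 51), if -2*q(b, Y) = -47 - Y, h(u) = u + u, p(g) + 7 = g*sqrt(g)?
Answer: 4/539 ≈ 0.0074212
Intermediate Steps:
p(g) = -7 + g**(3/2) (p(g) = -7 + g*sqrt(g) = -7 + g**(3/2))
h(u) = 2*u
q(b, Y) = 47/2 + Y/2 (q(b, Y) = -(-47 - Y)/2 = 47/2 + Y/2)
h(-50/(-275))/q(p(-9), 51) = (2*(-50/(-275)))/(47/2 + (1/2)*51) = (2*(-50*(-1/275)))/(47/2 + 51/2) = (2*(2/11))/49 = (4/11)*(1/49) = 4/539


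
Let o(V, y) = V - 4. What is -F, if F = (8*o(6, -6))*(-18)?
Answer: 288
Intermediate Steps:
o(V, y) = -4 + V
F = -288 (F = (8*(-4 + 6))*(-18) = (8*2)*(-18) = 16*(-18) = -288)
-F = -1*(-288) = 288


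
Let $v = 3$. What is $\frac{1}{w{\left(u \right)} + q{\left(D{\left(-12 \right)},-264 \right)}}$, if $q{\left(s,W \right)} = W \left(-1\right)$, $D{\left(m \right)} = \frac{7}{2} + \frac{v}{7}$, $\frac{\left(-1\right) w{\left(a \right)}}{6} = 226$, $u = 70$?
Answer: $- \frac{1}{1092} \approx -0.00091575$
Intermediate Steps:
$w{\left(a \right)} = -1356$ ($w{\left(a \right)} = \left(-6\right) 226 = -1356$)
$D{\left(m \right)} = \frac{55}{14}$ ($D{\left(m \right)} = \frac{7}{2} + \frac{3}{7} = \frac{55}{14}$)
$q{\left(s,W \right)} = - W$
$\frac{1}{w{\left(u \right)} + q{\left(D{\left(-12 \right)},-264 \right)}} = \frac{1}{-1356 - -264} = \frac{1}{-1356 + 264} = \frac{1}{-1092} = - \frac{1}{1092}$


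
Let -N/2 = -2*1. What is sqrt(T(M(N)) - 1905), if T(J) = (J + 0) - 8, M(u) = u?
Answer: I*sqrt(1909) ≈ 43.692*I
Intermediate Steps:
N = 4 (N = -(-4) = -2*(-2) = 4)
T(J) = -8 + J (T(J) = J - 8 = -8 + J)
sqrt(T(M(N)) - 1905) = sqrt((-8 + 4) - 1905) = sqrt(-4 - 1905) = sqrt(-1909) = I*sqrt(1909)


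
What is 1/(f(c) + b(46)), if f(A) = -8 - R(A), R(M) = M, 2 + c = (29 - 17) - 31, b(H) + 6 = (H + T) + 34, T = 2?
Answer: 1/89 ≈ 0.011236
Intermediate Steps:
b(H) = 30 + H (b(H) = -6 + ((H + 2) + 34) = -6 + ((2 + H) + 34) = -6 + (36 + H) = 30 + H)
c = -21 (c = -2 + ((29 - 17) - 31) = -2 + (12 - 31) = -2 - 19 = -21)
f(A) = -8 - A
1/(f(c) + b(46)) = 1/((-8 - 1*(-21)) + (30 + 46)) = 1/((-8 + 21) + 76) = 1/(13 + 76) = 1/89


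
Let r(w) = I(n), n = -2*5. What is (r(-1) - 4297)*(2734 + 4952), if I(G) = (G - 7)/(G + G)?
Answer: -330202089/10 ≈ -3.3020e+7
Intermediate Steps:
n = -10
I(G) = (-7 + G)/(2*G) (I(G) = (-7 + G)/((2*G)) = (-7 + G)*(1/(2*G)) = (-7 + G)/(2*G))
r(w) = 17/20 (r(w) = (½)*(-7 - 10)/(-10) = (½)*(-⅒)*(-17) = 17/20)
(r(-1) - 4297)*(2734 + 4952) = (17/20 - 4297)*(2734 + 4952) = -85923/20*7686 = -330202089/10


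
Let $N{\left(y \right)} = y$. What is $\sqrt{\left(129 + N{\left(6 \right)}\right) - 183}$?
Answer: $4 i \sqrt{3} \approx 6.9282 i$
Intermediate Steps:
$\sqrt{\left(129 + N{\left(6 \right)}\right) - 183} = \sqrt{\left(129 + 6\right) - 183} = \sqrt{135 - 183} = \sqrt{-48} = 4 i \sqrt{3}$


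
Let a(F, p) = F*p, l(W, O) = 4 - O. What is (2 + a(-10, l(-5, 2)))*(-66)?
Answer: 1188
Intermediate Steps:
(2 + a(-10, l(-5, 2)))*(-66) = (2 - 10*(4 - 1*2))*(-66) = (2 - 10*(4 - 2))*(-66) = (2 - 10*2)*(-66) = (2 - 20)*(-66) = -18*(-66) = 1188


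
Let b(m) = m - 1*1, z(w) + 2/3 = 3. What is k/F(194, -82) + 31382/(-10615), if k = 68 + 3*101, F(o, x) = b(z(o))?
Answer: 11688967/42460 ≈ 275.29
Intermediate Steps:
z(w) = 7/3 (z(w) = -2/3 + 3 = 7/3)
b(m) = -1 + m (b(m) = m - 1 = -1 + m)
F(o, x) = 4/3 (F(o, x) = -1 + 7/3 = 4/3)
k = 371 (k = 68 + 303 = 371)
k/F(194, -82) + 31382/(-10615) = 371/(4/3) + 31382/(-10615) = 371*(3/4) + 31382*(-1/10615) = 1113/4 - 31382/10615 = 11688967/42460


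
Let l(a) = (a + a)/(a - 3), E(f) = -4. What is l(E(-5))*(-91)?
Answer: -104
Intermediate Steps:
l(a) = 2*a/(-3 + a) (l(a) = (2*a)/(-3 + a) = 2*a/(-3 + a))
l(E(-5))*(-91) = (2*(-4)/(-3 - 4))*(-91) = (2*(-4)/(-7))*(-91) = (2*(-4)*(-⅐))*(-91) = (8/7)*(-91) = -104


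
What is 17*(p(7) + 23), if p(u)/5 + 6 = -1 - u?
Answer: -799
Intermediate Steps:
p(u) = -35 - 5*u (p(u) = -30 + 5*(-1 - u) = -30 + (-5 - 5*u) = -35 - 5*u)
17*(p(7) + 23) = 17*((-35 - 5*7) + 23) = 17*((-35 - 35) + 23) = 17*(-70 + 23) = 17*(-47) = -799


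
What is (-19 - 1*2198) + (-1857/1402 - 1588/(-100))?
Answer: -77195681/35050 ≈ -2202.4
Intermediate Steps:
(-19 - 1*2198) + (-1857/1402 - 1588/(-100)) = (-19 - 2198) + (-1857*1/1402 - 1588*(-1/100)) = -2217 + (-1857/1402 + 397/25) = -2217 + 510169/35050 = -77195681/35050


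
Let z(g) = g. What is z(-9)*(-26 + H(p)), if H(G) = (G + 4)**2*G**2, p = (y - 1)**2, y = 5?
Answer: -921366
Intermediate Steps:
p = 16 (p = (5 - 1)**2 = 4**2 = 16)
H(G) = G**2*(4 + G)**2 (H(G) = (4 + G)**2*G**2 = G**2*(4 + G)**2)
z(-9)*(-26 + H(p)) = -9*(-26 + 16**2*(4 + 16)**2) = -9*(-26 + 256*20**2) = -9*(-26 + 256*400) = -9*(-26 + 102400) = -9*102374 = -921366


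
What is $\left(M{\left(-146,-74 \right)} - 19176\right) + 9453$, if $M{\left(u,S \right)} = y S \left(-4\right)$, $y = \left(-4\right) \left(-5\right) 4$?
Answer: $13957$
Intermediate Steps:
$y = 80$ ($y = 20 \cdot 4 = 80$)
$M{\left(u,S \right)} = - 320 S$ ($M{\left(u,S \right)} = 80 S \left(-4\right) = - 320 S$)
$\left(M{\left(-146,-74 \right)} - 19176\right) + 9453 = \left(\left(-320\right) \left(-74\right) - 19176\right) + 9453 = \left(23680 - 19176\right) + 9453 = 4504 + 9453 = 13957$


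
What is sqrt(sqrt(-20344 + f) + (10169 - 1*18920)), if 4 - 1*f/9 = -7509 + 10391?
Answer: sqrt(-8751 + I*sqrt(46246)) ≈ 1.149 + 93.554*I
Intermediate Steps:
f = -25902 (f = 36 - 9*(-7509 + 10391) = 36 - 9*2882 = 36 - 25938 = -25902)
sqrt(sqrt(-20344 + f) + (10169 - 1*18920)) = sqrt(sqrt(-20344 - 25902) + (10169 - 1*18920)) = sqrt(sqrt(-46246) + (10169 - 18920)) = sqrt(I*sqrt(46246) - 8751) = sqrt(-8751 + I*sqrt(46246))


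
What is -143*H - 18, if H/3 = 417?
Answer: -178911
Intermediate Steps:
H = 1251 (H = 3*417 = 1251)
-143*H - 18 = -143*1251 - 18 = -178893 - 18 = -178911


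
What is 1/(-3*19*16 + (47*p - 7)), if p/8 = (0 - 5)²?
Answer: 1/8481 ≈ 0.00011791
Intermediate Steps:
p = 200 (p = 8*(0 - 5)² = 8*(-5)² = 8*25 = 200)
1/(-3*19*16 + (47*p - 7)) = 1/(-3*19*16 + (47*200 - 7)) = 1/(-57*16 + (9400 - 7)) = 1/(-912 + 9393) = 1/8481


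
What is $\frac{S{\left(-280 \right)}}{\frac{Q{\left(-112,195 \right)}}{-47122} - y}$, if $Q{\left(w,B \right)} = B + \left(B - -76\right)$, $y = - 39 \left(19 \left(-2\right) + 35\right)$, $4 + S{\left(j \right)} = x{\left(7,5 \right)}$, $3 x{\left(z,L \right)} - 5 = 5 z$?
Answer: $- \frac{329854}{4135305} \approx -0.079765$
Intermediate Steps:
$x{\left(z,L \right)} = \frac{5}{3} + \frac{5 z}{3}$
$S{\left(j \right)} = \frac{28}{3}$ ($S{\left(j \right)} = -4 + \left(\frac{5}{3} + \frac{5}{3} \cdot 7\right) = -4 + \left(\frac{5}{3} + \frac{35}{3}\right) = -4 + \frac{40}{3} = \frac{28}{3}$)
$y = 117$ ($y = - 39 \left(-38 + 35\right) = \left(-39\right) \left(-3\right) = 117$)
$Q{\left(w,B \right)} = 76 + 2 B$ ($Q{\left(w,B \right)} = B + \left(B + 76\right) = B + \left(76 + B\right) = 76 + 2 B$)
$\frac{S{\left(-280 \right)}}{\frac{Q{\left(-112,195 \right)}}{-47122} - y} = \frac{28}{3 \left(\frac{76 + 2 \cdot 195}{-47122} - 117\right)} = \frac{28}{3 \left(\left(76 + 390\right) \left(- \frac{1}{47122}\right) - 117\right)} = \frac{28}{3 \left(466 \left(- \frac{1}{47122}\right) - 117\right)} = \frac{28}{3 \left(- \frac{233}{23561} - 117\right)} = \frac{28}{3 \left(- \frac{2756870}{23561}\right)} = \frac{28}{3} \left(- \frac{23561}{2756870}\right) = - \frac{329854}{4135305}$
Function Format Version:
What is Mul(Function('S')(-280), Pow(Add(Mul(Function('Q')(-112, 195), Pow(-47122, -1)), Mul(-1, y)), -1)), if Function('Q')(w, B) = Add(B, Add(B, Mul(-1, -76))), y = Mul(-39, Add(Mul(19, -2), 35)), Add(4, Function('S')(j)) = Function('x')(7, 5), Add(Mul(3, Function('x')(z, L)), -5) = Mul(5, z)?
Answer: Rational(-329854, 4135305) ≈ -0.079765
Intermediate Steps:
Function('x')(z, L) = Add(Rational(5, 3), Mul(Rational(5, 3), z)) (Function('x')(z, L) = Add(Rational(5, 3), Mul(Rational(1, 3), Mul(5, z))) = Add(Rational(5, 3), Mul(Rational(5, 3), z)))
Function('S')(j) = Rational(28, 3) (Function('S')(j) = Add(-4, Add(Rational(5, 3), Mul(Rational(5, 3), 7))) = Add(-4, Add(Rational(5, 3), Rational(35, 3))) = Add(-4, Rational(40, 3)) = Rational(28, 3))
y = 117 (y = Mul(-39, Add(-38, 35)) = Mul(-39, -3) = 117)
Function('Q')(w, B) = Add(76, Mul(2, B)) (Function('Q')(w, B) = Add(B, Add(B, 76)) = Add(B, Add(76, B)) = Add(76, Mul(2, B)))
Mul(Function('S')(-280), Pow(Add(Mul(Function('Q')(-112, 195), Pow(-47122, -1)), Mul(-1, y)), -1)) = Mul(Rational(28, 3), Pow(Add(Mul(Add(76, Mul(2, 195)), Pow(-47122, -1)), Mul(-1, 117)), -1)) = Mul(Rational(28, 3), Pow(Add(Mul(Add(76, 390), Rational(-1, 47122)), -117), -1)) = Mul(Rational(28, 3), Pow(Add(Mul(466, Rational(-1, 47122)), -117), -1)) = Mul(Rational(28, 3), Pow(Add(Rational(-233, 23561), -117), -1)) = Mul(Rational(28, 3), Pow(Rational(-2756870, 23561), -1)) = Mul(Rational(28, 3), Rational(-23561, 2756870)) = Rational(-329854, 4135305)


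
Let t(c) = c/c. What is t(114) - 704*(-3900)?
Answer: 2745601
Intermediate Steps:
t(c) = 1
t(114) - 704*(-3900) = 1 - 704*(-3900) = 1 + 2745600 = 2745601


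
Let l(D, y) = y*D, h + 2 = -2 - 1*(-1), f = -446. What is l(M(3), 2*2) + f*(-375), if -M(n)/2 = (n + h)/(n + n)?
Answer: 167250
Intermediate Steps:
h = -3 (h = -2 + (-2 - 1*(-1)) = -2 + (-2 + 1) = -2 - 1 = -3)
M(n) = -(-3 + n)/n (M(n) = -2*(n - 3)/(n + n) = -2*(-3 + n)/(2*n) = -2*(-3 + n)*1/(2*n) = -(-3 + n)/n)
l(D, y) = D*y
l(M(3), 2*2) + f*(-375) = ((3 - 1*3)/3)*(2*2) - 446*(-375) = ((3 - 3)/3)*4 + 167250 = ((⅓)*0)*4 + 167250 = 0*4 + 167250 = 0 + 167250 = 167250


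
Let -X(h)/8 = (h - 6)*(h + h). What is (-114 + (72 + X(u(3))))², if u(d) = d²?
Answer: 224676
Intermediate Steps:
X(h) = -16*h*(-6 + h) (X(h) = -8*(h - 6)*(h + h) = -8*(-6 + h)*2*h = -16*h*(-6 + h))
(-114 + (72 + X(u(3))))² = (-114 + (72 + 16*3²*(6 - 1*3²)))² = (-114 + (72 + 16*9*(6 - 1*9)))² = (-114 + (72 + 16*9*(6 - 9)))² = (-114 + (72 + 16*9*(-3)))² = (-114 + (72 - 432))² = (-114 - 360)² = (-474)² = 224676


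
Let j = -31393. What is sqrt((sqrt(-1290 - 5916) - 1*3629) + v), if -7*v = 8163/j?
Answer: sqrt(-175244437934216 + 48290502001*I*sqrt(7206))/219751 ≈ 0.70452 + 60.245*I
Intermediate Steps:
v = 8163/219751 (v = -8163/(7*(-31393)) = -8163*(-1)/(7*31393) = -1/7*(-8163/31393) = 8163/219751 ≈ 0.037147)
sqrt((sqrt(-1290 - 5916) - 1*3629) + v) = sqrt((sqrt(-1290 - 5916) - 1*3629) + 8163/219751) = sqrt((sqrt(-7206) - 3629) + 8163/219751) = sqrt((I*sqrt(7206) - 3629) + 8163/219751) = sqrt((-3629 + I*sqrt(7206)) + 8163/219751) = sqrt(-797468216/219751 + I*sqrt(7206))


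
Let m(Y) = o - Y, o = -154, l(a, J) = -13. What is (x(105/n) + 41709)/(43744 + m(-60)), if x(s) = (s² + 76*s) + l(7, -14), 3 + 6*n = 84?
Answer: 1715078/1767825 ≈ 0.97016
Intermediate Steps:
n = 27/2 (n = -½ + (⅙)*84 = -½ + 14 = 27/2 ≈ 13.500)
m(Y) = -154 - Y
x(s) = -13 + s² + 76*s (x(s) = (s² + 76*s) - 13 = -13 + s² + 76*s)
(x(105/n) + 41709)/(43744 + m(-60)) = ((-13 + (105/(27/2))² + 76*(105/(27/2))) + 41709)/(43744 + (-154 - 1*(-60))) = ((-13 + (105*(2/27))² + 76*(105*(2/27))) + 41709)/(43744 + (-154 + 60)) = ((-13 + (70/9)² + 76*(70/9)) + 41709)/(43744 - 94) = ((-13 + 4900/81 + 5320/9) + 41709)/43650 = (51727/81 + 41709)*(1/43650) = (3430156/81)*(1/43650) = 1715078/1767825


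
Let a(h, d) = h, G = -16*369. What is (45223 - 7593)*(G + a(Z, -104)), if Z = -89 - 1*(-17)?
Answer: -224876880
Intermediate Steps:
Z = -72 (Z = -89 + 17 = -72)
G = -5904
(45223 - 7593)*(G + a(Z, -104)) = (45223 - 7593)*(-5904 - 72) = 37630*(-5976) = -224876880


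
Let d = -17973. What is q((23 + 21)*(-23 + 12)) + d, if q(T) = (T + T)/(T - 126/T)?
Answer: -2103774989/117065 ≈ -17971.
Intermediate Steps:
q(T) = 2*T/(T - 126/T) (q(T) = (2*T)/(T - 126/T) = 2*T/(T - 126/T))
q((23 + 21)*(-23 + 12)) + d = 2*((23 + 21)*(-23 + 12))**2/(-126 + ((23 + 21)*(-23 + 12))**2) - 17973 = 2*(44*(-11))**2/(-126 + (44*(-11))**2) - 17973 = 2*(-484)**2/(-126 + (-484)**2) - 17973 = 2*234256/(-126 + 234256) - 17973 = 2*234256/234130 - 17973 = 2*234256*(1/234130) - 17973 = 234256/117065 - 17973 = -2103774989/117065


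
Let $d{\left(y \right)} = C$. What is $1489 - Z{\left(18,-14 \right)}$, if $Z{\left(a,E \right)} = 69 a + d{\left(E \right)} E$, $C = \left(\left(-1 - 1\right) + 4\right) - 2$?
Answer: $247$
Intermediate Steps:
$C = 0$ ($C = \left(-2 + 4\right) - 2 = 2 - 2 = 0$)
$d{\left(y \right)} = 0$
$Z{\left(a,E \right)} = 69 a$ ($Z{\left(a,E \right)} = 69 a + 0 E = 69 a + 0 = 69 a$)
$1489 - Z{\left(18,-14 \right)} = 1489 - 69 \cdot 18 = 1489 - 1242 = 247$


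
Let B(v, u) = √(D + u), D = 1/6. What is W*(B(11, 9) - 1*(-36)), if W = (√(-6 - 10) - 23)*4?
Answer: -2*(23 - 4*I)*(216 + √330)/3 ≈ -3590.5 + 624.44*I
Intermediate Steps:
D = ⅙ ≈ 0.16667
B(v, u) = √(⅙ + u)
W = -92 + 16*I (W = (√(-16) - 23)*4 = (4*I - 23)*4 = (-23 + 4*I)*4 = -92 + 16*I ≈ -92.0 + 16.0*I)
W*(B(11, 9) - 1*(-36)) = (-92 + 16*I)*(√(6 + 36*9)/6 - 1*(-36)) = (-92 + 16*I)*(√(6 + 324)/6 + 36) = (-92 + 16*I)*(√330/6 + 36) = (-92 + 16*I)*(36 + √330/6)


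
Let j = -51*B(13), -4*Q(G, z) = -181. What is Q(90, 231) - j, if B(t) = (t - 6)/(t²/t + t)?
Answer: 3067/52 ≈ 58.981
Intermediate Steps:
Q(G, z) = 181/4 (Q(G, z) = -¼*(-181) = 181/4)
B(t) = (-6 + t)/(2*t) (B(t) = (-6 + t)/(t + t) = (-6 + t)/((2*t)) = (-6 + t)*(1/(2*t)) = (-6 + t)/(2*t))
j = -357/26 (j = -51*(-6 + 13)/(2*13) = -51*7/(2*13) = -51*7/26 = -357/26 ≈ -13.731)
Q(90, 231) - j = 181/4 - 1*(-357/26) = 181/4 + 357/26 = 3067/52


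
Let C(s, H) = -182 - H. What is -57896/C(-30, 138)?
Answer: 7237/40 ≈ 180.93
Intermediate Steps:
-57896/C(-30, 138) = -57896/(-182 - 1*138) = -57896/(-182 - 138) = -57896/(-320) = -57896*(-1/320) = 7237/40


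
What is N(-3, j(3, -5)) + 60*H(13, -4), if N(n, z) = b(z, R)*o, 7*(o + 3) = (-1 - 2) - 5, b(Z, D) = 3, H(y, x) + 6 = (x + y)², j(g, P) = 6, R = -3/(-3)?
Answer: 31413/7 ≈ 4487.6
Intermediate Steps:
R = 1 (R = -3*(-⅓) = 1)
H(y, x) = -6 + (x + y)²
o = -29/7 (o = -3 + ((-1 - 2) - 5)/7 = -3 + (-3 - 5)/7 = -3 + (⅐)*(-8) = -3 - 8/7 = -29/7 ≈ -4.1429)
N(n, z) = -87/7 (N(n, z) = 3*(-29/7) = -87/7)
N(-3, j(3, -5)) + 60*H(13, -4) = -87/7 + 60*(-6 + (-4 + 13)²) = -87/7 + 60*(-6 + 9²) = -87/7 + 60*(-6 + 81) = -87/7 + 60*75 = -87/7 + 4500 = 31413/7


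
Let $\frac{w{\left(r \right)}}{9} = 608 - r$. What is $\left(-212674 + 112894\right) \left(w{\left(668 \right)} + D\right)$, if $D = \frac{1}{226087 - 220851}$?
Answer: $\frac{70530465855}{1309} \approx 5.3881 \cdot 10^{7}$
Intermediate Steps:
$w{\left(r \right)} = 5472 - 9 r$ ($w{\left(r \right)} = 9 \left(608 - r\right) = 5472 - 9 r$)
$D = \frac{1}{5236} \approx 0.00019099$
$\left(-212674 + 112894\right) \left(w{\left(668 \right)} + D\right) = \left(-212674 + 112894\right) \left(\left(5472 - 6012\right) + \frac{1}{5236}\right) = - 99780 \left(\left(5472 - 6012\right) + \frac{1}{5236}\right) = - 99780 \left(-540 + \frac{1}{5236}\right) = \left(-99780\right) \left(- \frac{2827439}{5236}\right) = \frac{70530465855}{1309}$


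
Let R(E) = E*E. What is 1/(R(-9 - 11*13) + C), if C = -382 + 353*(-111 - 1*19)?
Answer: -1/23168 ≈ -4.3163e-5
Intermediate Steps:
C = -46272 (C = -382 + 353*(-111 - 19) = -382 + 353*(-130) = -382 - 45890 = -46272)
R(E) = E²
1/(R(-9 - 11*13) + C) = 1/((-9 - 11*13)² - 46272) = 1/((-9 - 143)² - 46272) = 1/((-152)² - 46272) = 1/(23104 - 46272) = 1/(-23168) = -1/23168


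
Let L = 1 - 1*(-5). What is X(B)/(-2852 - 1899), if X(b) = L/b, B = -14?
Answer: 3/33257 ≈ 9.0207e-5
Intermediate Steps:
L = 6 (L = 1 + 5 = 6)
X(b) = 6/b
X(B)/(-2852 - 1899) = (6/(-14))/(-2852 - 1899) = (6*(-1/14))/(-4751) = -3/7*(-1/4751) = 3/33257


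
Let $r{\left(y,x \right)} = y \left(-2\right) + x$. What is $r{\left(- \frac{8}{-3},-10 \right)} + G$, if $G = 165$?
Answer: $\frac{449}{3} \approx 149.67$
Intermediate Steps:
$r{\left(y,x \right)} = x - 2 y$ ($r{\left(y,x \right)} = - 2 y + x = x - 2 y$)
$r{\left(- \frac{8}{-3},-10 \right)} + G = \left(-10 - 2 \left(- \frac{8}{-3}\right)\right) + 165 = \left(-10 - 2 \left(\left(-8\right) \left(- \frac{1}{3}\right)\right)\right) + 165 = \left(-10 - \frac{16}{3}\right) + 165 = - \frac{46}{3} + 165 = \frac{449}{3}$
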